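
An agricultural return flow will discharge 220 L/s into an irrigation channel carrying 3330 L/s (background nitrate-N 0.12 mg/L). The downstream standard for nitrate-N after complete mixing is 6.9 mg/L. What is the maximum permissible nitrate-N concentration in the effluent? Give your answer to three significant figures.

110 mg/L

At the limit, (Qr·Cr + Qe·Cₑ)/(Qr + Qe) = 6.9:
Cₑ = (3550·6.9 − 3330·0.1200) / 220.0 = 109.5 mg/L.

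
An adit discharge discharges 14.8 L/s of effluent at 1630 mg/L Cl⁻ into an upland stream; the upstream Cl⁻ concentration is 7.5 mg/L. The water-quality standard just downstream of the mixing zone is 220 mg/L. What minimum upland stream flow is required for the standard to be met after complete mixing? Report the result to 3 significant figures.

Set C_mix = 220: (Q·7.500 + 14.80·1630) / (Q + 14.80) = 220
→ Q = 14.80·(1630 − 220)/(220 − 7.500) = 98.20 L/s.

98.2 L/s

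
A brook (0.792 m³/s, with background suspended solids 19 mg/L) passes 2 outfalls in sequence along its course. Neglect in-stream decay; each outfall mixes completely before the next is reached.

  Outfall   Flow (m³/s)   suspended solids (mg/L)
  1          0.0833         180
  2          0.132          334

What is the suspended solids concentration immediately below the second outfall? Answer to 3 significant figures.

73.6 mg/L

Below outfall 1: Q → 0.8753 m³/s, C = (0.7920·19.00 + 0.08330·180.0)/0.8753 = 34.32 mg/L.
Below outfall 2: Q → 1.007 m³/s, C = (0.8753·34.32 + 0.1320·334.0)/1.007 = 73.59 mg/L.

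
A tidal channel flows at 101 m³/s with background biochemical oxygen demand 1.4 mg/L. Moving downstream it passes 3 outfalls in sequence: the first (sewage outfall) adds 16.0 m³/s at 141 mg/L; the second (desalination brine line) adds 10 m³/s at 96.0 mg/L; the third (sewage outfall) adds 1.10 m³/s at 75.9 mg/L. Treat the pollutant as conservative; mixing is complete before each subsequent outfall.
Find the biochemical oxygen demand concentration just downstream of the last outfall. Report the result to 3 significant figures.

26.9 mg/L

Below outfall 1: Q → 117.0 m³/s, C = (101.0·1.400 + 16.00·141.0)/117.0 = 20.49 mg/L.
Below outfall 2: Q → 127.0 m³/s, C = (117.0·20.49 + 10.00·96.00)/127.0 = 26.44 mg/L.
Below outfall 3: Q → 128.1 m³/s, C = (127.0·26.44 + 1.100·75.90)/128.1 = 26.86 mg/L.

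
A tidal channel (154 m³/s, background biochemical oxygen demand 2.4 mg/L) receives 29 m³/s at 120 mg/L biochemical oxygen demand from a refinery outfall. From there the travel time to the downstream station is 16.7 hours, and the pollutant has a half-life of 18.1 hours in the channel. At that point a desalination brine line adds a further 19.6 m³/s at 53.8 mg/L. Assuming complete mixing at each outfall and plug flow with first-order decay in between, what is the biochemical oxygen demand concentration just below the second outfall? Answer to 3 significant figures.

15.2 mg/L

Flow-weighted average: C = (154.0·2.400 + 29.00·120.0) / 183.0 = 3850/183.0 = 21.04 mg/L; combined flow 183.0 m³/s.
Half-life 18.1 h → k = ln 2 / 18.1 = 0.03830 h⁻¹ = 0.9191 d⁻¹.
First-order decay: C = 21.04·exp(−k·t) = 21.04·0.5275 = 11.10 mg/L.
At the second outfall, C = (183.0·11.10 + 19.60·53.80) / (183.0 + 19.60) = 15.23 mg/L.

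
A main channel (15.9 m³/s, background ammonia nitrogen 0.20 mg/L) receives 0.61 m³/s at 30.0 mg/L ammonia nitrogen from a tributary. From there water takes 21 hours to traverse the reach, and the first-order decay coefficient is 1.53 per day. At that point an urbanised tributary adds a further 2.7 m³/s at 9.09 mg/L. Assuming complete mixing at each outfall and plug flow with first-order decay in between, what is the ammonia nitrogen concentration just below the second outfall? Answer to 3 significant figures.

Mass balance: C = (15.90·0.2000 + 0.6100·30.00) / 16.51 = 21.48/16.51 = 1.301 mg/L; combined flow 16.51 m³/s.
After decay, C = 1.301 × e^(−kt) = 1.301 × 0.2622 = 0.3411 mg/L.
Second outfall: C = (16.51·0.3411 + 2.700·9.090)/19.21 = 1.571 mg/L.

1.57 mg/L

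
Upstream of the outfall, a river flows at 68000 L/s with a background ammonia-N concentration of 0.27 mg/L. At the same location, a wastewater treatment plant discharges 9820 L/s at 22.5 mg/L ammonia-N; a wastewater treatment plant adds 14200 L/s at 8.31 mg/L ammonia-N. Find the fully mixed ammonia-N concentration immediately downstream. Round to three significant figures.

3.88 mg/L

Mass balance: C = (68000·0.2700 + 9820·22.50 + 14200·8.310) / 92020 = 357300/92020 = 3.883 mg/L.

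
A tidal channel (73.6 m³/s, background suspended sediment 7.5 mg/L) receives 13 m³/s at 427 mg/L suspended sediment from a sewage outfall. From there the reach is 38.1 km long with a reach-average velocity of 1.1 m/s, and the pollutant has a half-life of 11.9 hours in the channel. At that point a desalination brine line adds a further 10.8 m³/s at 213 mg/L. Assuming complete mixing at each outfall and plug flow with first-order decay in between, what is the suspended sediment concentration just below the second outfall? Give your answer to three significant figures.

After mixing, C = (73.60·7.500 + 13.00·427.0) / 86.60 = 6103/86.60 = 70.47 mg/L; combined flow 86.60 m³/s.
Travel time t = 38.1·1000 / 1.1 = 34640 s = 9.621 h.
Half-life 11.9 h → k = ln 2 / 11.9 = 0.05825 h⁻¹ = 1.398 d⁻¹.
Applying C = C₀e^(−kt): 70.47 × 0.5710 = 40.24 mg/L.
Second outfall: C = (86.60·40.24 + 10.80·213.0)/97.40 = 59.39 mg/L.

59.4 mg/L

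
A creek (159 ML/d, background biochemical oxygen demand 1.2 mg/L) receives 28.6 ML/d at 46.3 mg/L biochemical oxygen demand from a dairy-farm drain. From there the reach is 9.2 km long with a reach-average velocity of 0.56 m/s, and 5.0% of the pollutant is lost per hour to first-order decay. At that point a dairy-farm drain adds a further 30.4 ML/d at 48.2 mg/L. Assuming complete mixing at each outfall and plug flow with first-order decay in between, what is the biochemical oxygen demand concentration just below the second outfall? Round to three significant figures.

12.2 mg/L

After mixing, C = (159.0·1.200 + 28.60·46.30) / 187.6 = 1515/187.6 = 8.076 mg/L; combined flow 187.6 ML/d.
Travel time t = 9.2·1000 / 0.56 = 16430 s = 4.563 h.
5.0%/h lost → k = −ln(1 − 0.05) = 0.05129 h⁻¹.
Applying C = C₀e^(−kt): 8.076 × 0.7913 = 6.390 mg/L.
Second outfall: C = (187.6·6.390 + 30.40·48.20)/218.0 = 12.22 mg/L.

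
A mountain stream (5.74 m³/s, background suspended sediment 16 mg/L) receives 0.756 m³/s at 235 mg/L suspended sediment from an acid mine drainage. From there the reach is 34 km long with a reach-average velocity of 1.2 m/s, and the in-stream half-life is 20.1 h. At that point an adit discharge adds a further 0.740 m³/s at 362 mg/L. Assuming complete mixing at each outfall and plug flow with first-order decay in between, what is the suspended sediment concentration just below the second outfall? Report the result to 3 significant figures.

65.4 mg/L

Conservation of mass: C = (5.740·16.00 + 0.7560·235.0) / 6.496 = 269.5/6.496 = 41.49 mg/L; combined flow 6.496 m³/s.
Travel time t = 34·1000 / 1.2 = 28330 s = 7.870 h.
Half-life 20.1 h → k = ln 2 / 20.1 = 0.03448 h⁻¹ = 0.8276 d⁻¹.
First-order decay: C = 41.49·exp(−k·t) = 41.49·0.7623 = 31.63 mg/L.
Second outfall: C = (6.496·31.63 + 0.7400·362.0)/7.236 = 65.41 mg/L.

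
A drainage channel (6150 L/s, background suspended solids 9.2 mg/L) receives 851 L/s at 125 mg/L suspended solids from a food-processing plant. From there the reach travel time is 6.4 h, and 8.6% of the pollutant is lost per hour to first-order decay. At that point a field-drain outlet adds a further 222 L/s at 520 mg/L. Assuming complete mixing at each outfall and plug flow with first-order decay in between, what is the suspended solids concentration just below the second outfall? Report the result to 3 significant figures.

Mixed concentration C = ΣQC/ΣQ = (6150·9.200 + 851.0·125.0) / 7001 = 163000/7001 = 23.28 mg/L; combined flow 7001 L/s.
8.6%/h lost → k = −ln(1 − 0.086) = 0.08992 h⁻¹.
Decay over the reach: 23.28·exp(−kt) = 23.28·0.5624 = 13.09 mg/L.
Second outfall: C = (7001·13.09 + 222.0·520.0)/7223 = 28.67 mg/L.

28.7 mg/L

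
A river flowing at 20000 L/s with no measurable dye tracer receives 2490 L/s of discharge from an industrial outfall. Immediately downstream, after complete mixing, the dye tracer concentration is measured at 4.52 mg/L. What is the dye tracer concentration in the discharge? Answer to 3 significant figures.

Mass balance: 20000·0 + 2490·Cₑ = 22490·4.520
→ Cₑ = (22490·4.520 − 20000·0) / 2490 = 40.83 mg/L.

40.8 mg/L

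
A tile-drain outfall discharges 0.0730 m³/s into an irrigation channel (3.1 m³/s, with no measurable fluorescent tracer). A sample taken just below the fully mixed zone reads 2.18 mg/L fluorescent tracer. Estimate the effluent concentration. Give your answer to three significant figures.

Mass balance: 3.100·0 + 0.07300·Cₑ = 3.173·2.180
→ Cₑ = (3.173·2.180 − 3.100·0) / 0.07300 = 94.76 mg/L.

94.8 mg/L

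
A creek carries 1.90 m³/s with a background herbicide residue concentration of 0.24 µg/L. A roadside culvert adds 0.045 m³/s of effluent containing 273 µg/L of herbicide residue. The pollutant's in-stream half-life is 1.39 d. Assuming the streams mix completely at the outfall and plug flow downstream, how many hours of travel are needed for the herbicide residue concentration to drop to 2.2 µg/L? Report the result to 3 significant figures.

Conservation of mass: C = (1.900·0.2400 + 0.04500·273.0) / 1.945 = 12.74/1.945 = 6.551 µg/L.
Half-life 1.39 d → k = ln 2 / 1.39 = 0.4987 d⁻¹.
6.551·exp(−k·t) = 2.2 → t = ln(6.551/2.2)/k = 189000 s = 52.51 h.

52.5 h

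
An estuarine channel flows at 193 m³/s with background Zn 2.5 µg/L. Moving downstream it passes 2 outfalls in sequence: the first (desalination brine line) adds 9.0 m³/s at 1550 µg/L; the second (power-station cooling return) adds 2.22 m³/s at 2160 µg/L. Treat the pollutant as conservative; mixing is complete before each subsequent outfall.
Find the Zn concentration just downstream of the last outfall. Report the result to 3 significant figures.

94.2 µg/L

Below outfall 1: Q → 202.0 m³/s, C = (193.0·2.500 + 9.000·1550)/202.0 = 71.45 µg/L.
Below outfall 2: Q → 204.2 m³/s, C = (202.0·71.45 + 2.220·2160)/204.2 = 94.15 µg/L.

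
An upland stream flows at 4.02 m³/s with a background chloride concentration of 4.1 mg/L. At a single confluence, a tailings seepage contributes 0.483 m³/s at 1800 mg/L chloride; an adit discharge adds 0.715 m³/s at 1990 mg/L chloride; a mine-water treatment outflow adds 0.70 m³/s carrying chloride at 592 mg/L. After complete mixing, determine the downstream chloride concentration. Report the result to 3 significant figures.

460 mg/L

Flow-weighted average: C = (4.020·4.100 + 0.4830·1800 + 0.7150·1990 + 0.7000·592.0) / 5.918 = 2723/5.918 = 460.1 mg/L.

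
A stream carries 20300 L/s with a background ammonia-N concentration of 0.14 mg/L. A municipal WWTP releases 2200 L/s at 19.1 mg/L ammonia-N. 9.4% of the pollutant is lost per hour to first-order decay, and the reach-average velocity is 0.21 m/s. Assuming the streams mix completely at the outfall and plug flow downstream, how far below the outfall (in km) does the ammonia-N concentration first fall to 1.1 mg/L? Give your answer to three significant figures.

Mass balance: C = (20300·0.1400 + 2200·19.10) / 22500 = 44860/22500 = 1.994 mg/L.
9.4%/h lost → k = −ln(1 − 0.094) = 0.09872 h⁻¹.
Set 1.994·exp(−k·t) = 1.1 → t = ln(1.994/1.1)/k = 21690 s = 6.025 h.
Distance = v·t = 0.21·21690 = 4555 m = 4.555 km.

4.55 km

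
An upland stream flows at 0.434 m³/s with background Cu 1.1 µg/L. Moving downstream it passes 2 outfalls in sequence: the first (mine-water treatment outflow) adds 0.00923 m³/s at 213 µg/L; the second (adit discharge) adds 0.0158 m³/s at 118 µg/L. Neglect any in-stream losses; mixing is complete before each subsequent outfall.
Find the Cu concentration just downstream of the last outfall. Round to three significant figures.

9.38 µg/L

Below outfall 1: Q → 0.4432 m³/s, C = (0.4340·1.100 + 0.009230·213.0)/0.4432 = 5.513 µg/L.
Below outfall 2: Q → 0.4590 m³/s, C = (0.4432·5.513 + 0.01580·118.0)/0.4590 = 9.385 µg/L.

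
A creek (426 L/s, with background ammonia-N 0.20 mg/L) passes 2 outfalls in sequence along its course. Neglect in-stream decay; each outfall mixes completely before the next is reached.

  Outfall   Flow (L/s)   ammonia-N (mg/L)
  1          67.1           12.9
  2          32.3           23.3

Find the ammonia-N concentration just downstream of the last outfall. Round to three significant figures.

3.24 mg/L

After outfall 1: Q = 426.0 + 67.10 = 493.1 L/s; C = (426.0·0.2000 + 67.10·12.90)/493.1 = 1.928 mg/L.
After outfall 2: Q = 493.1 + 32.30 = 525.4 L/s; C = (493.1·1.928 + 32.30·23.30)/525.4 = 3.242 mg/L.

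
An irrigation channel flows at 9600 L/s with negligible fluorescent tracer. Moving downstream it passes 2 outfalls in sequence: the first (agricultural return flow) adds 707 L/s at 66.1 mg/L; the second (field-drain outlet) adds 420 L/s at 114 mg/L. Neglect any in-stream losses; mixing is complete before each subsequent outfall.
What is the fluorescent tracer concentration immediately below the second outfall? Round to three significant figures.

After outfall 1: Q = 9600 + 707.0 = 10310 L/s; C = (9600·0 + 707.0·66.10)/10310 = 4.534 mg/L.
After outfall 2: Q = 10310 + 420.0 = 10730 L/s; C = (10310·4.534 + 420.0·114.0)/10730 = 8.820 mg/L.

8.82 mg/L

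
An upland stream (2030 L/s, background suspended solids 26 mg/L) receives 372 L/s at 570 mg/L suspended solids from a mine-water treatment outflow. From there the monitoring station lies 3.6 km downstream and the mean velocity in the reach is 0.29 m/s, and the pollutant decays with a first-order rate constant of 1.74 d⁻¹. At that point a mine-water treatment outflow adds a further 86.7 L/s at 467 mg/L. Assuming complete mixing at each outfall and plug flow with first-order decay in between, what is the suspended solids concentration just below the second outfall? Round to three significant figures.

Flow-weighted average: C = (2030·26.00 + 372.0·570.0) / 2402 = 264800/2402 = 110.2 mg/L; combined flow 2402 L/s.
Travel time t = 3.6·1000 / 0.29 = 12410 s = 3.448 h.
First-order decay: C = 110.2·exp(−k·t) = 110.2·0.7788 = 85.86 mg/L.
Second outfall: C = (2402·85.86 + 86.70·467.0)/2489 = 99.14 mg/L.

99.1 mg/L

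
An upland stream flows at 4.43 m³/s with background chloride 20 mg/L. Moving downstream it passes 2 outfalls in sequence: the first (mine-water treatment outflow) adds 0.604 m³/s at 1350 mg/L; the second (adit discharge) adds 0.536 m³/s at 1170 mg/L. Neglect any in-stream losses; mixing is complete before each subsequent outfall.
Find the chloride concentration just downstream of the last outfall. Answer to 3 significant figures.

Below outfall 1: Q → 5.034 m³/s, C = (4.430·20.00 + 0.6040·1350)/5.034 = 179.6 mg/L.
Below outfall 2: Q → 5.570 m³/s, C = (5.034·179.6 + 0.5360·1170)/5.570 = 274.9 mg/L.

275 mg/L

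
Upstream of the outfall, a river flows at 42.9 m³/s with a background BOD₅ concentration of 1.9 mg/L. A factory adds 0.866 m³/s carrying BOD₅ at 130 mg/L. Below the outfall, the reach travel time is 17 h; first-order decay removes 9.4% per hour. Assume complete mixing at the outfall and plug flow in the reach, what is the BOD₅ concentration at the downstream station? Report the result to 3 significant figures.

0.828 mg/L

Mass balance: C = (42.90·1.900 + 0.8660·130.0) / 43.77 = 194.1/43.77 = 4.435 mg/L.
9.4%/h lost → k = −ln(1 − 0.094) = 0.09872 h⁻¹.
After decay, C = 4.435 × e^(−kt) = 4.435 × 0.1867 = 0.8280 mg/L.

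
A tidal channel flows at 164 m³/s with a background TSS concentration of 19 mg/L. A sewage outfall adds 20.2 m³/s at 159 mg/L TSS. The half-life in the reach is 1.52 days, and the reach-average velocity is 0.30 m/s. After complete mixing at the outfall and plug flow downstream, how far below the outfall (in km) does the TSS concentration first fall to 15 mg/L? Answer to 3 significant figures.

After mixing, C = (164.0·19.00 + 20.20·159.0) / 184.2 = 6328/184.2 = 34.35 mg/L.
Half-life 1.52 d → k = ln 2 / 1.52 = 0.4560 d⁻¹.
Set 34.35·exp(−k·t) = 15 → t = ln(34.35/15)/k = 157000 s = 43.61 h.
Distance = v·t = 0.30·157000 = 47100 m = 47.10 km.

47.1 km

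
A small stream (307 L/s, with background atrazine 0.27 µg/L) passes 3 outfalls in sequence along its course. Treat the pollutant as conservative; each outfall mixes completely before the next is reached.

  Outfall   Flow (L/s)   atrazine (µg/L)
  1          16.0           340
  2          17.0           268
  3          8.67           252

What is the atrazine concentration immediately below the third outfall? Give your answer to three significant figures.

35.2 µg/L

Below outfall 1: Q → 323.0 L/s, C = (307.0·0.2700 + 16.00·340.0)/323.0 = 17.10 µg/L.
Below outfall 2: Q → 340.0 L/s, C = (323.0·17.10 + 17.00·268.0)/340.0 = 29.64 µg/L.
Below outfall 3: Q → 348.7 L/s, C = (340.0·29.64 + 8.670·252.0)/348.7 = 35.17 µg/L.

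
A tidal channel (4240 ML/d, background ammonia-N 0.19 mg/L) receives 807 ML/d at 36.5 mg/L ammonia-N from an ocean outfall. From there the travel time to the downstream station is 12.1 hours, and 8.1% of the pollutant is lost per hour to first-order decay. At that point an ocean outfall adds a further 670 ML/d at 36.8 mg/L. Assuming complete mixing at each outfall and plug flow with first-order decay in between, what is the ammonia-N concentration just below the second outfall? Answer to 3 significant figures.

Mass balance: C = (4240·0.1900 + 807.0·36.50) / 5047 = 30260/5047 = 5.996 mg/L; combined flow 5047 ML/d.
8.1%/h lost → k = −ln(1 − 0.081) = 0.08447 h⁻¹.
After decay, C = 5.996 × e^(−kt) = 5.996 × 0.3598 = 2.158 mg/L.
Second outfall: C = (5047·2.158 + 670.0·36.80)/5717 = 6.217 mg/L.

6.22 mg/L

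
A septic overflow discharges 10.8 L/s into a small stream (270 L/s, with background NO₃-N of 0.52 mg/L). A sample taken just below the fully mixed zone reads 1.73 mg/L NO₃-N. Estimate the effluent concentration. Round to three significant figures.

32.0 mg/L

Mass balance: 270.0·0.5200 + 10.80·Cₑ = 280.8·1.730
→ Cₑ = (280.8·1.730 − 270.0·0.5200) / 10.80 = 31.98 mg/L.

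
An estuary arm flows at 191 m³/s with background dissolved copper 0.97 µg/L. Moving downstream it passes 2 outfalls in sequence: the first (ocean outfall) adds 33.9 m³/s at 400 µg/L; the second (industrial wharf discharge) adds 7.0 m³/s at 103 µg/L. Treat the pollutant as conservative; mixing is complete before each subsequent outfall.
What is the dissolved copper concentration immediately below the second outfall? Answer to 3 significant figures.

62.4 µg/L

Outfall 1: combined Q = 224.9 m³/s; C = (191.0·0.9700 + 33.90·400.0)/224.9 = 61.12 µg/L.
Outfall 2: combined Q = 231.9 m³/s; C = (224.9·61.12 + 7.000·103.0)/231.9 = 62.38 µg/L.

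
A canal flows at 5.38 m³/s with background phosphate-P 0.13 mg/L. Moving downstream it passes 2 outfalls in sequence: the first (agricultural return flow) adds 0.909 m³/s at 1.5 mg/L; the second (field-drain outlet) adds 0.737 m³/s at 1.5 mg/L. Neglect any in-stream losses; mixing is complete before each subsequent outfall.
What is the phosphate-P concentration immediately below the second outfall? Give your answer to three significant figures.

Outfall 1: combined Q = 6.289 m³/s; C = (5.380·0.1300 + 0.9090·1.500)/6.289 = 0.3280 mg/L.
Outfall 2: combined Q = 7.026 m³/s; C = (6.289·0.3280 + 0.7370·1.500)/7.026 = 0.4510 mg/L.

0.451 mg/L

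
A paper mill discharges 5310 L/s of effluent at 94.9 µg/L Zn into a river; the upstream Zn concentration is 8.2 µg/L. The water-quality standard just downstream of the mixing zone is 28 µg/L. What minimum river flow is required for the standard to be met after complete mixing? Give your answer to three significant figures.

Set C_mix = 28: (Q·8.200 + 5310·94.90) / (Q + 5310) = 28
→ Q = 5310·(94.90 − 28)/(28 − 8.200) = 17940 L/s.

17900 L/s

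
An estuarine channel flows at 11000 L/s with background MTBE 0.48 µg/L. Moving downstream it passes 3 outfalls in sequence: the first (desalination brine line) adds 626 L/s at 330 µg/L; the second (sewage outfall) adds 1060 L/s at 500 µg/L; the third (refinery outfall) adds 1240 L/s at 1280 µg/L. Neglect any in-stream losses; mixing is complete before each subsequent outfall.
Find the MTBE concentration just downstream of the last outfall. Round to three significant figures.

Below outfall 1: Q → 11630 L/s, C = (11000·0.4800 + 626.0·330.0)/11630 = 18.22 µg/L.
Below outfall 2: Q → 12690 L/s, C = (11630·18.22 + 1060·500.0)/12690 = 58.48 µg/L.
Below outfall 3: Q → 13930 L/s, C = (12690·58.48 + 1240·1280)/13930 = 167.2 µg/L.

167 µg/L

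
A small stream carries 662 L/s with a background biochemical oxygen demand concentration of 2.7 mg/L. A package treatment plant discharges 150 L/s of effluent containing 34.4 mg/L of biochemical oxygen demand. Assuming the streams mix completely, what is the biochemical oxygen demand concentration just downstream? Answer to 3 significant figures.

Mass balance: C = (662.0·2.700 + 150.0·34.40) / 812.0 = 6947/812.0 = 8.556 mg/L.

8.56 mg/L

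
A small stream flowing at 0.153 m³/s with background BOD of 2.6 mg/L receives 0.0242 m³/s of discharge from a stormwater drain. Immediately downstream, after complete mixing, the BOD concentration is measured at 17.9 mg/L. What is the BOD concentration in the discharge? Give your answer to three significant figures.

Mass balance: 0.1530·2.600 + 0.02420·Cₑ = 0.1772·17.90
→ Cₑ = (0.1772·17.90 − 0.1530·2.600) / 0.02420 = 114.6 mg/L.

115 mg/L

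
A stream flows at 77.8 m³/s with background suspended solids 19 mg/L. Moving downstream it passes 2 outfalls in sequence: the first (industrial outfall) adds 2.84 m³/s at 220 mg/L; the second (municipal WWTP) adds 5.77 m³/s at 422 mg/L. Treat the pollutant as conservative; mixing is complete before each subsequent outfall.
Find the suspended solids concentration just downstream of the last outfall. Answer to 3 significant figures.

Outfall 1: combined Q = 80.64 m³/s; C = (77.80·19.00 + 2.840·220.0)/80.64 = 26.08 mg/L.
Outfall 2: combined Q = 86.41 m³/s; C = (80.64·26.08 + 5.770·422.0)/86.41 = 52.52 mg/L.

52.5 mg/L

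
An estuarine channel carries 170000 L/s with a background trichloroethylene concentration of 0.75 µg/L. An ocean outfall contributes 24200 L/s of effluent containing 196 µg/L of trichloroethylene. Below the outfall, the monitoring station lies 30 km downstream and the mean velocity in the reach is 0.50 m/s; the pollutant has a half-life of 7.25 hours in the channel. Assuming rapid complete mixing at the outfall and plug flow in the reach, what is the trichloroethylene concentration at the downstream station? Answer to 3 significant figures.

Flow-weighted average: C = (170000·0.7500 + 24200·196.0) / 194200 = 4871000/194200 = 25.08 µg/L.
Travel time t = 30·1000 / 0.50 = 60000 s = 16.67 h.
Half-life 7.25 h → k = ln 2 / 7.25 = 0.09561 h⁻¹ = 2.295 d⁻¹.
Decay over the reach: 25.08·exp(−kt) = 25.08·0.2032 = 5.097 µg/L.

5.10 µg/L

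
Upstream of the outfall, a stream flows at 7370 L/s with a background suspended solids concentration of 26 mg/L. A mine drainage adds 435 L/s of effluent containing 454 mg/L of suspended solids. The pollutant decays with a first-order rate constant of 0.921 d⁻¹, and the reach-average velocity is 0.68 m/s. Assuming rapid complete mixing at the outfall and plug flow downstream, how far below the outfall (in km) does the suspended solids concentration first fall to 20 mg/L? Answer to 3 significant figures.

Flow-weighted average: C = (7370·26.00 + 435.0·454.0) / 7805 = 389100/7805 = 49.85 mg/L.
Set 49.85·exp(−k·t) = 20 → t = ln(49.85/20)/k = 85680 s = 23.80 h.
Distance = v·t = 0.68·85680 = 58260 m = 58.26 km.

58.3 km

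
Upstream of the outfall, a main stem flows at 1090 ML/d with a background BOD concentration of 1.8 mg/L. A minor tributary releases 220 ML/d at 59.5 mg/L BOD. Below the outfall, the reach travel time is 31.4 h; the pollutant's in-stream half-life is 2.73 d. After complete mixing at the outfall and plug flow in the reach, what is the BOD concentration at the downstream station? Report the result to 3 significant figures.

8.24 mg/L

Conservation of mass: C = (1090·1.800 + 220.0·59.50) / 1310 = 15050/1310 = 11.49 mg/L.
Half-life 2.73 d → k = ln 2 / 2.73 = 0.2539 d⁻¹.
First-order decay: C = 11.49·exp(−k·t) = 11.49·0.7174 = 8.242 mg/L.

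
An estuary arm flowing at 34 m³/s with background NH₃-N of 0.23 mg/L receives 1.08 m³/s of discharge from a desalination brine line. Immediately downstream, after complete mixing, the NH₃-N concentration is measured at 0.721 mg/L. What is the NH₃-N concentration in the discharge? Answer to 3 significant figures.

Mass balance: 34.00·0.2300 + 1.080·Cₑ = 35.08·0.7210
→ Cₑ = (35.08·0.7210 − 34.00·0.2300) / 1.080 = 16.18 mg/L.

16.2 mg/L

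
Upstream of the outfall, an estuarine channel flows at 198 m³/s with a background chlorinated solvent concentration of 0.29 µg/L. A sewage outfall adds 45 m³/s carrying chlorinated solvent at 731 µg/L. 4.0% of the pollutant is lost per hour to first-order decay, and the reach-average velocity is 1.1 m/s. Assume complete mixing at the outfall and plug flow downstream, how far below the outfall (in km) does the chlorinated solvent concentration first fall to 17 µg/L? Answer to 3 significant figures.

201 km

After mixing, C = (198.0·0.2900 + 45.00·731.0) / 243.0 = 32950/243.0 = 135.6 µg/L.
4.0%/h lost → k = −ln(1 − 0.04) = 0.04082 h⁻¹.
Set 135.6·exp(−k·t) = 17 → t = ln(135.6/17)/k = 183100 s = 50.87 h.
Distance = v·t = 1.1·183100 = 201400 m = 201.4 km.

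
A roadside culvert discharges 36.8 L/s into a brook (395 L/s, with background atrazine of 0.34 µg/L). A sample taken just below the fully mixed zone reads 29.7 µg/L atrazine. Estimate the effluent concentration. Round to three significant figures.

345 µg/L

Mass balance: 395.0·0.3400 + 36.80·Cₑ = 431.8·29.70
→ Cₑ = (431.8·29.70 − 395.0·0.3400) / 36.80 = 344.8 µg/L.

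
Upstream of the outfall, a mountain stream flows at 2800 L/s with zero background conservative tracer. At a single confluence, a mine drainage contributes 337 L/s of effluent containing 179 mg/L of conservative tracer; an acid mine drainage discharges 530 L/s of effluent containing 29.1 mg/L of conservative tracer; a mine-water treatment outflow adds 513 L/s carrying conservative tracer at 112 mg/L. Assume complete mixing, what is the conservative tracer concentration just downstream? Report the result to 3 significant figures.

31.9 mg/L

Mass balance: C = (2800·0 + 337.0·179.0 + 530.0·29.10 + 513.0·112.0) / 4180 = 133200/4180 = 31.87 mg/L.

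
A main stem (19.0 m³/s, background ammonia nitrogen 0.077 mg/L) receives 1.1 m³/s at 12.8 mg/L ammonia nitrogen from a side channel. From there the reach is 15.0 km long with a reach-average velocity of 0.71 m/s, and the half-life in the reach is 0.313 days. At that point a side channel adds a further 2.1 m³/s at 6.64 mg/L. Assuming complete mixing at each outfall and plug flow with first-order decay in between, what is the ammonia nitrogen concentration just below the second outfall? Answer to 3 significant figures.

1.04 mg/L

Conservation of mass: C = (19.00·0.07700 + 1.100·12.80) / 20.10 = 15.54/20.10 = 0.7733 mg/L; combined flow 20.10 m³/s.
Travel time t = 15.0·1000 / 0.71 = 21130 s = 5.869 h.
Half-life 0.313 d → k = ln 2 / 0.313 = 2.215 d⁻¹.
First-order decay: C = 0.7733·exp(−k·t) = 0.7733·0.5819 = 0.4500 mg/L.
Second outfall: C = (20.10·0.4500 + 2.100·6.640)/22.20 = 1.035 mg/L.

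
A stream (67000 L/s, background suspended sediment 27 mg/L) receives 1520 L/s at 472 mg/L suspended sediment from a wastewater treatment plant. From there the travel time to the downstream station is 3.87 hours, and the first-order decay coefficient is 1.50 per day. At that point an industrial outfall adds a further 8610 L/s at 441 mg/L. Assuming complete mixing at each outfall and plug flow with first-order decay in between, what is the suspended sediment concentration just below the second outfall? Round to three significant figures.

74.9 mg/L

Conservation of mass: C = (67000·27.00 + 1520·472.0) / 68520 = 2526000/68520 = 36.87 mg/L; combined flow 68520 L/s.
Decay over the reach: 36.87·exp(−kt) = 36.87·0.7852 = 28.95 mg/L.
At the second outfall, C = (68520·28.95 + 8610·441.0) / (68520 + 8610) = 74.95 mg/L.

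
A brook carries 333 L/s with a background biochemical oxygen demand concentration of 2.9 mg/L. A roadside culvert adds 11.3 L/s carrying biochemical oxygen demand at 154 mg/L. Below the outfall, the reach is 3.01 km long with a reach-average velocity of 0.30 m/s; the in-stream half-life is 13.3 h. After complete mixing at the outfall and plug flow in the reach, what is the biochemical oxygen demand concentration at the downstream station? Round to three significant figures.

6.80 mg/L

After mixing, C = (333.0·2.900 + 11.30·154.0) / 344.3 = 2706/344.3 = 7.859 mg/L.
Travel time t = 3.01·1000 / 0.30 = 10030 s = 2.787 h.
Half-life 13.3 h → k = ln 2 / 13.3 = 0.05212 h⁻¹ = 1.251 d⁻¹.
First-order decay: C = 7.859·exp(−k·t) = 7.859·0.8648 = 6.797 mg/L.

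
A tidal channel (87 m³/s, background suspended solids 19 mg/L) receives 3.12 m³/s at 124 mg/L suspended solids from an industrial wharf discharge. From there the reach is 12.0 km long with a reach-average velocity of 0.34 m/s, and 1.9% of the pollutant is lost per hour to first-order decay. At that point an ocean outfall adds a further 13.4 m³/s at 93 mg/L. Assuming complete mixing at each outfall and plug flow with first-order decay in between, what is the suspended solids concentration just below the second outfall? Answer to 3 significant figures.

28.4 mg/L

Mass balance: C = (87.00·19.00 + 3.120·124.0) / 90.12 = 2040/90.12 = 22.64 mg/L; combined flow 90.12 m³/s.
Travel time t = 12.0·1000 / 0.34 = 35290 s = 9.804 h.
1.9%/h lost → k = −ln(1 − 0.019) = 0.01918 h⁻¹.
Decay over the reach: 22.64·exp(−kt) = 22.64·0.8286 = 18.75 mg/L.
Second outfall: C = (90.12·18.75 + 13.40·93.00)/103.5 = 28.37 mg/L.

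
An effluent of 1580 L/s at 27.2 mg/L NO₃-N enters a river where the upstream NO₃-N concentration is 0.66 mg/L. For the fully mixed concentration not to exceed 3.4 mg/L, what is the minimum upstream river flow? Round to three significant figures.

13700 L/s

Set C_mix = 3.4: (Q·0.6600 + 1580·27.20) / (Q + 1580) = 3.4
→ Q = 1580·(27.20 − 3.4)/(3.4 − 0.6600) = 13720 L/s.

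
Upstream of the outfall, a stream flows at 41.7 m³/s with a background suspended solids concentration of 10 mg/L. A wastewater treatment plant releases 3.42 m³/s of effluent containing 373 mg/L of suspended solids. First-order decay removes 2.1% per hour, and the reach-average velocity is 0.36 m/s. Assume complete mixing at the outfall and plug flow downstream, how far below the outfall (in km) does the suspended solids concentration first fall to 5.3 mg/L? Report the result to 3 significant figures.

After mixing, C = (41.70·10.00 + 3.420·373.0) / 45.12 = 1693/45.12 = 37.51 mg/L.
2.1%/h lost → k = −ln(1 − 0.021) = 0.02122 h⁻¹.
Set 37.51·exp(−k·t) = 5.3 → t = ln(37.51/5.3)/k = 332000 s = 92.21 h.
Distance = v·t = 0.36·332000 = 119500 m = 119.5 km.

120 km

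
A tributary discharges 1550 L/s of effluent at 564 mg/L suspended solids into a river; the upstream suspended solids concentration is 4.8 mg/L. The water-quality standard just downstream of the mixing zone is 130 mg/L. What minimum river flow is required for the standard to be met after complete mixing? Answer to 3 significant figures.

Set C_mix = 130: (Q·4.800 + 1550·564.0) / (Q + 1550) = 130
→ Q = 1550·(564.0 − 130)/(130 − 4.800) = 5373 L/s.

5370 L/s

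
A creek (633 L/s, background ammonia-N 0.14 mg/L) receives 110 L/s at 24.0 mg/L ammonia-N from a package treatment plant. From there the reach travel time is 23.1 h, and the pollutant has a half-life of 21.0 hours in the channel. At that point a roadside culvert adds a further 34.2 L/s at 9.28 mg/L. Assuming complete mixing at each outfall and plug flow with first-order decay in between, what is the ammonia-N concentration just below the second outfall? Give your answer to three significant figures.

After mixing, C = (633.0·0.1400 + 110.0·24.00) / 743.0 = 2729/743.0 = 3.672 mg/L; combined flow 743.0 L/s.
Half-life 21.0 h → k = ln 2 / 21.0 = 0.03301 h⁻¹ = 0.7922 d⁻¹.
Decay over the reach: 3.672·exp(−kt) = 3.672·0.4665 = 1.713 mg/L.
Second outfall: C = (743.0·1.713 + 34.20·9.280)/777.2 = 2.046 mg/L.

2.05 mg/L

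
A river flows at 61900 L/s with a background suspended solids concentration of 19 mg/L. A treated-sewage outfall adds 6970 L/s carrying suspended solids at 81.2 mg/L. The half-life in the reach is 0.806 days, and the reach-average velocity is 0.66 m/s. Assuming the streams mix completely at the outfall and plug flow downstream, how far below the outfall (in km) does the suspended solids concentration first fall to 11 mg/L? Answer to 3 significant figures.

55.2 km

Mass balance: C = (61900·19.00 + 6970·81.20) / 68870 = 1742000/68870 = 25.29 mg/L.
Half-life 0.806 d → k = ln 2 / 0.806 = 0.8600 d⁻¹.
Set 25.29·exp(−k·t) = 11 → t = ln(25.29/11)/k = 83660 s = 23.24 h.
Distance = v·t = 0.66·83660 = 55220 m = 55.22 km.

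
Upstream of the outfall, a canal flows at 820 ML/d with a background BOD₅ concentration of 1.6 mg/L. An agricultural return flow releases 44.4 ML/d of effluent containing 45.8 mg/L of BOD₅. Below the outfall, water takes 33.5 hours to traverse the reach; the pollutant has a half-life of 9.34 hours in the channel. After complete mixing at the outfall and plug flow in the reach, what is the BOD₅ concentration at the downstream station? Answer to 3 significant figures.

0.322 mg/L

Flow-weighted average: C = (820.0·1.600 + 44.40·45.80) / 864.4 = 3346/864.4 = 3.870 mg/L.
Half-life 9.34 h → k = ln 2 / 9.34 = 0.07421 h⁻¹ = 1.781 d⁻¹.
Decay over the reach: 3.870·exp(−kt) = 3.870·0.08323 = 0.3221 mg/L.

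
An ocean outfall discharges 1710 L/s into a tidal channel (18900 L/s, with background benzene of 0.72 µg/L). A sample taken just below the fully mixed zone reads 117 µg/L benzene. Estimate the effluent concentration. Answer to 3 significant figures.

1400 µg/L

Mass balance: 18900·0.7200 + 1710·Cₑ = 20610·117.0
→ Cₑ = (20610·117.0 − 18900·0.7200) / 1710 = 1402 µg/L.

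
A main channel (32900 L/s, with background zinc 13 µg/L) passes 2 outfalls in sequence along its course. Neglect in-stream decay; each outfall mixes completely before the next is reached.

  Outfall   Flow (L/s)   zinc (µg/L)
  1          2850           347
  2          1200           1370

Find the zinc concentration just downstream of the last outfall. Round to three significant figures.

82.8 µg/L

Outfall 1: combined Q = 35750 L/s; C = (32900·13.00 + 2850·347.0)/35750 = 39.63 µg/L.
Outfall 2: combined Q = 36950 L/s; C = (35750·39.63 + 1200·1370)/36950 = 82.83 µg/L.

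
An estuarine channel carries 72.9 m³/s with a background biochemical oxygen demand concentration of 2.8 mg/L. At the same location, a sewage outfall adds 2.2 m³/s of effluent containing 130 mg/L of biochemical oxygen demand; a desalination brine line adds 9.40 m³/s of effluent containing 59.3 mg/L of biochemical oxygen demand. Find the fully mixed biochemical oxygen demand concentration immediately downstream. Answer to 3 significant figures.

Flow-weighted average: C = (72.90·2.800 + 2.200·130.0 + 9.400·59.30) / 84.50 = 1048/84.50 = 12.40 mg/L.

12.4 mg/L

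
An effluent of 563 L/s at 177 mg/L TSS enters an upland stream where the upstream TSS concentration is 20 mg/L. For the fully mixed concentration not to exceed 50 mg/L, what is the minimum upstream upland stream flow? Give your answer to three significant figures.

2380 L/s

Set C_mix = 50: (Q·20.00 + 563.0·177.0) / (Q + 563.0) = 50
→ Q = 563.0·(177.0 − 50)/(50 − 20.00) = 2383 L/s.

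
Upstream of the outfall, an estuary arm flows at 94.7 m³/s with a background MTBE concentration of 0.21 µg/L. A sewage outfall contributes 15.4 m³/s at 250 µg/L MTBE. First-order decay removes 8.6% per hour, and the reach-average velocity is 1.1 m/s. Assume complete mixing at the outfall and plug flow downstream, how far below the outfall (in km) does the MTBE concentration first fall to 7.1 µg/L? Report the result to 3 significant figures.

70.4 km

Mixed concentration C = ΣQC/ΣQ = (94.70·0.2100 + 15.40·250.0) / 110.1 = 3870/110.1 = 35.15 µg/L.
8.6%/h lost → k = −ln(1 − 0.086) = 0.08992 h⁻¹.
Set 35.15·exp(−k·t) = 7.1 → t = ln(35.15/7.1)/k = 64030 s = 17.79 h.
Distance = v·t = 1.1·64030 = 70440 m = 70.44 km.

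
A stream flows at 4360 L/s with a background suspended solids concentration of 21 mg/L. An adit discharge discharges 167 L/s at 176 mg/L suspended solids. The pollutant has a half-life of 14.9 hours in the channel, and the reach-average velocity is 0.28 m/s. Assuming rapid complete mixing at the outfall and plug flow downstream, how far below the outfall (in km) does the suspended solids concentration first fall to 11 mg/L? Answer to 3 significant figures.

Flow-weighted average: C = (4360·21.00 + 167.0·176.0) / 4527 = 121000/4527 = 26.72 mg/L.
Half-life 14.9 h → k = ln 2 / 14.9 = 0.04652 h⁻¹ = 1.116 d⁻¹.
Set 26.72·exp(−k·t) = 11 → t = ln(26.72/11)/k = 68680 s = 19.08 h.
Distance = v·t = 0.28·68680 = 19230 m = 19.23 km.

19.2 km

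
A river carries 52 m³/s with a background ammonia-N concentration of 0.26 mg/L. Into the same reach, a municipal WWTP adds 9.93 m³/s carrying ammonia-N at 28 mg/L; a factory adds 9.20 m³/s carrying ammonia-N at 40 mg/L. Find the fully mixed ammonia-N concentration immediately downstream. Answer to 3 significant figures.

Flow-weighted average: C = (52.00·0.2600 + 9.930·28.00 + 9.200·40.00) / 71.13 = 659.6/71.13 = 9.273 mg/L.

9.27 mg/L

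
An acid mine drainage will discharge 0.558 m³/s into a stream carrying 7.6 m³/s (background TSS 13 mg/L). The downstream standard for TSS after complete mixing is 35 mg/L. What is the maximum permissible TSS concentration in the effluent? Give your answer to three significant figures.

At the limit, (Qr·Cr + Qe·Cₑ)/(Qr + Qe) = 35:
Cₑ = (8.158·35 − 7.600·13.00) / 0.5580 = 334.6 mg/L.

335 mg/L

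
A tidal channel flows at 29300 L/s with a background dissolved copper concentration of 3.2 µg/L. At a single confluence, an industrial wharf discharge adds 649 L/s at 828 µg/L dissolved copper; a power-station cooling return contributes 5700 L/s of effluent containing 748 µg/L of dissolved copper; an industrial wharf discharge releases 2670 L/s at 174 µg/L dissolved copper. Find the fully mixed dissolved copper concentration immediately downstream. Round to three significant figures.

After mixing, C = (29300·3.200 + 649.0·828.0 + 5700·748.0 + 2670·174.0) / 38320 = 5359000/38320 = 139.9 µg/L.

140 µg/L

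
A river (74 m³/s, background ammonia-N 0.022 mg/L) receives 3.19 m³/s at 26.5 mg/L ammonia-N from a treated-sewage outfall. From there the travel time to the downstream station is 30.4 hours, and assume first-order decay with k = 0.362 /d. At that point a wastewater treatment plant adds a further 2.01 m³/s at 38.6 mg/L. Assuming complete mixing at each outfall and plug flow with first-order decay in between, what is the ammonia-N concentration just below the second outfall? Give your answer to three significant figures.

Conservation of mass: C = (74.00·0.02200 + 3.190·26.50) / 77.19 = 86.16/77.19 = 1.116 mg/L; combined flow 77.19 m³/s.
First-order decay: C = 1.116·exp(−k·t) = 1.116·0.6322 = 0.7057 mg/L.
At the second outfall, C = (77.19·0.7057 + 2.010·38.60) / (77.19 + 2.010) = 1.667 mg/L.

1.67 mg/L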